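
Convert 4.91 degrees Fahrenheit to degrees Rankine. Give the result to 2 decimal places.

°R = °F + 459.67.
Applying the formula gives 464.58 °R.

464.58 °R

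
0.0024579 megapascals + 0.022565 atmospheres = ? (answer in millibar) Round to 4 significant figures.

0.0024579 MPa = 24.5790 mbar and 0.022565 atm = 22.8640 mbar.
24.5790 + 22.8640 ≈ 47.44 mbar.

47.44 mbar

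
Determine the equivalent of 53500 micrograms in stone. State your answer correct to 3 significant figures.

8.42 × 10^-6 st

1 microgram = 1.57473 × 10^-10 st.
53500 × 1.57473 × 10^-10 ≈ 8.42 × 10^-6 st.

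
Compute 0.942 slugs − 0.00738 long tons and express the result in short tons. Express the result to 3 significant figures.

0.00689 short ton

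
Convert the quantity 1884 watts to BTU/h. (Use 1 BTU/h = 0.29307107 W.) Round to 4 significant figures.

6428 BTU/h

1 watt = 3.41214 BTU/h.
Then 1884 × 3.41214 ≈ 6428 BTU/h.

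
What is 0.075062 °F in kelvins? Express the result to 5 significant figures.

K = (°F + 459.67) × 5/9.
Applying the formula gives 255.41 K.

255.41 kelvins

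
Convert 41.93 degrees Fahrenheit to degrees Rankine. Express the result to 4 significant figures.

°R = °F + 459.67.
Applying the formula gives 501.6 °R.

501.6 degrees Rankine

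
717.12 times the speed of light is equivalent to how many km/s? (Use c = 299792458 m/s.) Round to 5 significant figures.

1 speed of light = 299792 km/s.
717.12 × 299792 ≈ 2.1499 × 10^8 km/s.

2.1499 × 10^8 km/s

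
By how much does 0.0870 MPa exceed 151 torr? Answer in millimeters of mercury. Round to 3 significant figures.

0.0870 MPa = 652.554 mmHg and 151 torr = 151.000 mmHg.
652.554 − 151.000 ≈ 502 mmHg.

502 mmHg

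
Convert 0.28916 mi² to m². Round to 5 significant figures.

1 mi² = 2.58999e+6 square meters.
0.28916 × 2.58999e+6 ≈ 748920 m².

748920 square meters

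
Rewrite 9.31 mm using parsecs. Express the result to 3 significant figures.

3.02 × 10^-19 parsecs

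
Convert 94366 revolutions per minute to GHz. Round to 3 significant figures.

1 revolution per minute = 1.66667e-11 GHz.
Thus 94366 × 1.66667e-11 ≈ 1.57e-6 GHz.

1.57e-6 GHz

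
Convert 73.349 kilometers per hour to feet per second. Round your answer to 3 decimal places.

1 kilometer per hour = 0.911344 ft/s.
Thus 73.349 × 0.911344 ≈ 66.846 ft/s.

66.846 ft/s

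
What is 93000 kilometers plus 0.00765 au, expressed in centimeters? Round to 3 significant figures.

1.24e+11 centimeters

93000 km = 9.30000e+9 cm and 0.00765 au = 1.14442e+11 cm.
9.30000e+9 + 1.14442e+11 ≈ 1.24e+11 cm.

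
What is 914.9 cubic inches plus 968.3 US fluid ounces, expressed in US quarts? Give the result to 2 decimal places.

914.9 in³ = 15.8424 US qt and 968.3 US fl oz = 30.2594 US qt.
15.8424 + 30.2594 ≈ 46.10 US qt.

46.10 US qt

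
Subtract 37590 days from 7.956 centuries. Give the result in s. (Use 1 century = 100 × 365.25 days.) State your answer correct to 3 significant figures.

2.19 × 10^10 s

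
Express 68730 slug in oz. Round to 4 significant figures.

1 slug = 514.785 oz.
Then 68730 × 514.785 ≈ 3.538 × 10^7 oz.

3.538 × 10^7 oz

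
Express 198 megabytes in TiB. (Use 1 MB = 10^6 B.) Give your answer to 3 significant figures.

0.000180 tebibytes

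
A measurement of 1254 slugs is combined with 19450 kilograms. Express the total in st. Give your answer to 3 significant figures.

5940 st

1254 slug = 2881.88 st and 19450 kg = 3062.85 st.
2881.88 + 3062.85 ≈ 5940 st.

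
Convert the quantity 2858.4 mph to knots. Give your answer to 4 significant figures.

1 mph = 0.868976 knots.
So 2858.4 × 0.868976 ≈ 2484 kn.

2484 knots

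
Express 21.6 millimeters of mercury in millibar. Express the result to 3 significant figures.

28.8 millibar

1 millimeter of mercury = 1.33322 millibar.
Thus 21.6 × 1.33322 ≈ 28.8 mbar.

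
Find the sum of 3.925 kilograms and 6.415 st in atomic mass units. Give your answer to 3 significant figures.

3.925 kg = 2.36369e+27 u and 6.415 st = 2.45325e+28 u.
2.36369e+27 + 2.45325e+28 ≈ 2.69e+28 u.

2.69e+28 u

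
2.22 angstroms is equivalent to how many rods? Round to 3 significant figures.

1 Å = 1.98839 × 10^-11 rod.
Thus 2.22 × 1.98839 × 10^-11 ≈ 4.41 × 10^-11 rod.

4.41 × 10^-11 rod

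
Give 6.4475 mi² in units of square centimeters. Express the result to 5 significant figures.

1.6699e+11 cm²

1 mi² = 2.58999e+10 cm².
6.4475 × 2.58999e+10 ≈ 1.6699e+11 cm².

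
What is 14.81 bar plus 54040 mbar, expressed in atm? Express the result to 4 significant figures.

67.95 atmospheres

14.81 bar = 14.6163 atm and 54040 mbar = 53.3333 atm.
14.6163 + 53.3333 ≈ 67.95 atm.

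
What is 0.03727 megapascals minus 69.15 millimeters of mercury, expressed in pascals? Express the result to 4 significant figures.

28050 Pa

0.03727 MPa = 37270.0 Pa and 69.15 mmHg = 9219.24 Pa.
37270.0 − 9219.24 ≈ 28050 Pa.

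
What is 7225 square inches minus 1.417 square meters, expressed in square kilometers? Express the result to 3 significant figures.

3.24 × 10^-6 km²

7225 in² = 4.66128 × 10^-6 km² and 1.417 m² = 1.41700 × 10^-6 km².
4.66128 × 10^-6 − 1.41700 × 10^-6 ≈ 3.24 × 10^-6 km².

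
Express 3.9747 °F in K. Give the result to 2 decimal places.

K = (°F + 459.67) × 5/9.
Applying the formula gives 257.58 K.

257.58 K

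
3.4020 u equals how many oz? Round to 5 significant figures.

1.9927 × 10^-25 oz

1 atomic mass unit = 5.85738 × 10^-26 oz.
Then 3.4020 × 5.85738 × 10^-26 ≈ 1.9927 × 10^-25 oz.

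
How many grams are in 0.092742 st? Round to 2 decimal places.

588.94 g

1 st = 6350.29 g.
So 0.092742 × 6350.29 ≈ 588.94 g.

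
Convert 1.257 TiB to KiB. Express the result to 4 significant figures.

1.350 × 10^9 KiB

1 TiB = 1.07374 × 10^9 kibibytes.
Thus 1.257 × 1.07374 × 10^9 ≈ 1.350 × 10^9 KiB.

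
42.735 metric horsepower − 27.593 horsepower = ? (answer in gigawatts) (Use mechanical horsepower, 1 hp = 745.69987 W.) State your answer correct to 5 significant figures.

42.735 PS = 3.14315 × 10^-5 GW and 27.593 hp = 2.05761 × 10^-5 GW.
3.14315 × 10^-5 − 2.05761 × 10^-5 ≈ 1.0855 × 10^-5 GW.

1.0855 × 10^-5 GW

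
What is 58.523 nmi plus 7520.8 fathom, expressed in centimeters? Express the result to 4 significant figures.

1.221e+7 cm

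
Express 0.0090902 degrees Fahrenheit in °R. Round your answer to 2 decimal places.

459.68 degrees Rankine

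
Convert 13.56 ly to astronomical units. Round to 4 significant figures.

857500 astronomical units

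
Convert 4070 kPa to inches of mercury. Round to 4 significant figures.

1 kPa = 0.295300 inHg.
Thus 4070 × 0.295300 ≈ 1202 inHg.

1202 inHg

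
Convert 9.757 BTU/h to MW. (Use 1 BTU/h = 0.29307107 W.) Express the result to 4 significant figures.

2.859 × 10^-6 megawatts

1 BTU/h = 2.93071 × 10^-7 MW.
Then 9.757 × 2.93071 × 10^-7 ≈ 2.859 × 10^-6 MW.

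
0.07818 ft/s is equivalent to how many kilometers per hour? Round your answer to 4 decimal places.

1 ft/s = 1.09728 km/h.
Then 0.07818 × 1.09728 ≈ 0.0858 km/h.

0.0858 kilometers per hour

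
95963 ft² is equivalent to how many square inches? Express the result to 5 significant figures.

1.3819 × 10^7 in²

1 ft² = 144.000 in².
So 95963 × 144.000 ≈ 1.3819 × 10^7 in².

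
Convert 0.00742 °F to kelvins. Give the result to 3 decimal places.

255.376 K

K = (°F + 459.67) × 5/9.
Applying the formula gives 255.376 K.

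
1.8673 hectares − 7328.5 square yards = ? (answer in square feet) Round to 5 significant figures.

1.8673 ha = 200994 ft² and 7328.5 yd² = 65956.5 ft².
200994 − 65956.5 ≈ 135040 ft².

135040 ft²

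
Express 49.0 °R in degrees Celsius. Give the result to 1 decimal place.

°R = (°C + 273.15) × 9/5.
Applying the formula gives -245.9 °C.

-245.9 degrees Celsius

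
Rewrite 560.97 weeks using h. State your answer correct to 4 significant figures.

94240 hours

1 week = 168.000 h.
Then 560.97 × 168.000 ≈ 94240 h.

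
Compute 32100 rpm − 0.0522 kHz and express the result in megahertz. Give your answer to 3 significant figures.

32100 rpm = 0.000535000 MHz and 0.0522 kHz = 5.22000e-5 MHz.
0.000535000 − 5.22000e-5 ≈ 0.000483 MHz.

0.000483 MHz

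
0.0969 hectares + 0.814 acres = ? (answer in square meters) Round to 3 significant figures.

4260 square meters

0.0969 ha = 969.000 m² and 0.814 acre = 3294.14 m².
969.000 + 3294.14 ≈ 4260 m².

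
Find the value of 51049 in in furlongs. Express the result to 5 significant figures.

1 inch = 0.000126263 furlong.
51049 × 0.000126263 ≈ 6.4456 furlong.

6.4456 furlongs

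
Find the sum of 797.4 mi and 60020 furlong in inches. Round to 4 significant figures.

5.259e+8 in

797.4 mi = 5.05233e+7 in and 60020 furlong = 4.75358e+8 in.
5.05233e+7 + 4.75358e+8 ≈ 5.259e+8 in.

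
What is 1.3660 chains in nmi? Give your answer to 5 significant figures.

1 chain = 0.0108622 nmi.
1.3660 × 0.0108622 ≈ 0.014838 nmi.

0.014838 nmi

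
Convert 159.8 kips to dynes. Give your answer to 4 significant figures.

7.108 × 10^10 dyn

1 kip = 4.44822 × 10^8 dynes.
Thus 159.8 × 4.44822 × 10^8 ≈ 7.108 × 10^10 dyn.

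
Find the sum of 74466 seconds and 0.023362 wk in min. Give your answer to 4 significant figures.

1477 min

74466 s = 1241.10 min and 0.023362 wk = 235.489 min.
1241.10 + 235.489 ≈ 1477 min.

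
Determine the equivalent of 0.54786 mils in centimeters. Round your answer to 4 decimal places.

0.0014 cm

1 mil = 0.00254000 centimeters.
Then 0.54786 × 0.00254000 ≈ 0.0014 cm.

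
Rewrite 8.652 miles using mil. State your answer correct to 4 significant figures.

5.482 × 10^8 mil

1 mi = 6.33600 × 10^7 mils.
8.652 × 6.33600 × 10^7 ≈ 5.482 × 10^8 mil.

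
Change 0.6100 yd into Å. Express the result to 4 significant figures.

1 yard = 9.14400 × 10^9 angstroms.
Thus 0.6100 × 9.14400 × 10^9 ≈ 5.578 × 10^9 Å.

5.578 × 10^9 Å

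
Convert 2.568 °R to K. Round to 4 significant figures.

1.427 K

°R = K × 9/5.
Applying the formula gives 1.427 K.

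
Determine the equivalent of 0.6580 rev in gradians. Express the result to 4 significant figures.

1 rev = 400.000 gradians.
Thus 0.6580 × 400.000 ≈ 263.2 grad.

263.2 gradians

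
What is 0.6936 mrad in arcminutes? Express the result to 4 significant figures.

2.384 arcmin

1 milliradian = 3.43775 arcmin.
Thus 0.6936 × 3.43775 ≈ 2.384 arcmin.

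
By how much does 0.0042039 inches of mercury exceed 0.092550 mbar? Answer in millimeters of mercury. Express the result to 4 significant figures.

0.0042039 inHg = 0.106779 mmHg and 0.092550 mbar = 0.0694182 mmHg.
0.106779 − 0.0694182 ≈ 0.03736 mmHg.

0.03736 mmHg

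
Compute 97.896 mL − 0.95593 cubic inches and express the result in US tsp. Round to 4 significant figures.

16.68 US tsp

97.896 mL = 19.8615 US tsp and 0.95593 in³ = 3.17816 US tsp.
19.8615 − 3.17816 ≈ 16.68 US tsp.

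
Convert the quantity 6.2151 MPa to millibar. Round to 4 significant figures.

62150 millibar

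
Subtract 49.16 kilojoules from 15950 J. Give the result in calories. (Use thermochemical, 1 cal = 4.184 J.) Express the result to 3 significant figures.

-7940 cal

15950 J = 3812.14 cal and 49.16 kJ = 11749.5 cal.
3812.14 − 11749.5 ≈ -7940 cal.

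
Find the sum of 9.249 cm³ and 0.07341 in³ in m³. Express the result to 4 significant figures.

1.045 × 10^-5 cubic meters

9.249 cm³ = 9.24900 × 10^-6 m³ and 0.07341 in³ = 1.20297 × 10^-6 m³.
9.24900 × 10^-6 + 1.20297 × 10^-6 ≈ 1.045 × 10^-5 m³.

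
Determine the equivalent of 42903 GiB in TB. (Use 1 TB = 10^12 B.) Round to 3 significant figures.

46.1 TB

1 gibibyte = 0.00107374 TB.
So 42903 × 0.00107374 ≈ 46.1 TB.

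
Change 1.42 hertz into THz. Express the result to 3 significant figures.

1.42e-12 terahertz

1 hertz = 1.00000e-12 terahertz.
So 1.42 × 1.00000e-12 ≈ 1.42e-12 THz.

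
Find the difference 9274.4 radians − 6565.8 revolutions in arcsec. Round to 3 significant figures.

-6.60 × 10^9 arcsec

9274.4 rad = 1.91298 × 10^9 arcsec and 6565.8 rev = 8.50928 × 10^9 arcsec.
1.91298 × 10^9 − 8.50928 × 10^9 ≈ -6.60 × 10^9 arcsec.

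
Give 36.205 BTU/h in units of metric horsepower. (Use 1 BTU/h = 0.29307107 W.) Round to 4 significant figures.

1 BTU/h = 0.000398466 PS.
So 36.205 × 0.000398466 ≈ 0.01443 PS.

0.01443 PS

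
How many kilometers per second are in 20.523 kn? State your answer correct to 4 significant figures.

0.01056 km/s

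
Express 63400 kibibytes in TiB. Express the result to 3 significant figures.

5.90e-5 tebibytes

1 kibibyte = 9.31323e-10 TiB.
63400 × 9.31323e-10 ≈ 5.90e-5 TiB.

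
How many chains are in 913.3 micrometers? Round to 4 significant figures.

4.540 × 10^-5 chains

1 micrometer = 4.97097 × 10^-8 chains.
913.3 × 4.97097 × 10^-8 ≈ 4.540 × 10^-5 chain.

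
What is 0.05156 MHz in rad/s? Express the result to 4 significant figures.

1 MHz = 6.28319e+6 rad/s.
Thus 0.05156 × 6.28319e+6 ≈ 324000 rad/s.

324000 rad/s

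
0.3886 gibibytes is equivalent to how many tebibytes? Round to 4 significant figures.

0.0003795 TiB

1 GiB = 0.0009765625 TiB.
0.3886 × 0.0009765625 ≈ 0.0003795 TiB.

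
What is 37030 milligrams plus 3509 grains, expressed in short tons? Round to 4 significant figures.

0.0002915 short ton

37030 mg = 4.08186 × 10^-5 short ton and 3509 gr = 0.000250643 short ton.
4.08186 × 10^-5 + 0.000250643 ≈ 0.0002915 short ton.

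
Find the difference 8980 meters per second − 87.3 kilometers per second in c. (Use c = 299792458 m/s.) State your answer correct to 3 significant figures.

-0.000261 times the speed of light

8980 m/s = 2.99541e-5 c and 87.3 km/s = 0.000291201 c.
2.99541e-5 − 0.000291201 ≈ -0.000261 c.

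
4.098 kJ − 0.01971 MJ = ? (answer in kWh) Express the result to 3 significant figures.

-0.00434 kWh

4.098 kJ = 0.00113833 kWh and 0.01971 MJ = 0.00547500 kWh.
0.00113833 − 0.00547500 ≈ -0.00434 kWh.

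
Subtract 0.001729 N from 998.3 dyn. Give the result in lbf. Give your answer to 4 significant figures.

998.3 dyn = 0.00224427 lbf and 0.001729 N = 0.000388695 lbf.
0.00224427 − 0.000388695 ≈ 0.001856 lbf.

0.001856 lbf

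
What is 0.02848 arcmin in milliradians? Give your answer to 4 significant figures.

0.008284 milliradians

1 arcminute = 0.290888 milliradians.
Thus 0.02848 × 0.290888 ≈ 0.008284 mrad.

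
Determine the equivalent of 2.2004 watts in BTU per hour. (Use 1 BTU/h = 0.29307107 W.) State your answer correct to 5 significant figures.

1 W = 3.41214 BTU per hour.
So 2.2004 × 3.41214 ≈ 7.5081 BTU/h.

7.5081 BTU/h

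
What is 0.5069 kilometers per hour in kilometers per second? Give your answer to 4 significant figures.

0.0001408 km/s

1 kilometer per hour = 0.000277778 km/s.
Then 0.5069 × 0.000277778 ≈ 0.0001408 km/s.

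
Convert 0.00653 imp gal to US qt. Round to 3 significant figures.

1 imperial gallon = 4.80380 US qt.
So 0.00653 × 4.80380 ≈ 0.0314 US qt.

0.0314 US quarts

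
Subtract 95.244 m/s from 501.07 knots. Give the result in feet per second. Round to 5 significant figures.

501.07 kn = 845.711 ft/s and 95.244 m/s = 312.480 ft/s.
845.711 − 312.480 ≈ 533.23 ft/s.

533.23 ft/s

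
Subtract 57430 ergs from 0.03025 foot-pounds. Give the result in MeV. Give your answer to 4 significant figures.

2.201e+11 MeV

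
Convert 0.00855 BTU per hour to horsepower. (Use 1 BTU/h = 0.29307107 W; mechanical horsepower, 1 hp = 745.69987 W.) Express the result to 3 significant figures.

1 BTU per hour = 0.000393015 hp.
So 0.00855 × 0.000393015 ≈ 3.36 × 10^-6 hp.

3.36 × 10^-6 horsepower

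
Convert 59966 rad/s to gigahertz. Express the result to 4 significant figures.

9.544 × 10^-6 gigahertz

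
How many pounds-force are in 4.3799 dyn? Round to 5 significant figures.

1 dyn = 2.24809 × 10^-6 lbf.
Then 4.3799 × 2.24809 × 10^-6 ≈ 9.8464 × 10^-6 lbf.

9.8464 × 10^-6 lbf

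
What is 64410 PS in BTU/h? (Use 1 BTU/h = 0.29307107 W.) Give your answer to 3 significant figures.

1 metric horsepower = 2509.63 BTU per hour.
64410 × 2509.63 ≈ 1.62 × 10^8 BTU/h.

1.62 × 10^8 BTU per hour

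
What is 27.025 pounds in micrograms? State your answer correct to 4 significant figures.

1.226e+10 μg

1 lb = 4.53592e+8 micrograms.
So 27.025 × 4.53592e+8 ≈ 1.226e+10 μg.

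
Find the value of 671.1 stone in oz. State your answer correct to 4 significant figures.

150300 oz

1 stone = 224.000 ounces.
671.1 × 224.000 ≈ 150300 oz.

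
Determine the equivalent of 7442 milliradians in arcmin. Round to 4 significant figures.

1 mrad = 3.43775 arcmin.
Thus 7442 × 3.43775 ≈ 25580 arcmin.

25580 arcmin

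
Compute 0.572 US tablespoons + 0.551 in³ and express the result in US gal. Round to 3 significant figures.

0.00462 US gallons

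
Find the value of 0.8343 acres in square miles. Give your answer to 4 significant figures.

1 acre = 0.00156250 square miles.
0.8343 × 0.00156250 ≈ 0.001304 mi².

0.001304 mi²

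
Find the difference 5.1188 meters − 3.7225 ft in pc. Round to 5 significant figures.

5.1188 m = 1.65889 × 10^-16 pc and 3.7225 ft = 3.67705 × 10^-17 pc.
1.65889 × 10^-16 − 3.67705 × 10^-17 ≈ 1.2912 × 10^-16 pc.

1.2912 × 10^-16 pc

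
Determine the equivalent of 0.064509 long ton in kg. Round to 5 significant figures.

65.544 kg

1 long ton = 1016.05 kilograms.
So 0.064509 × 1016.05 ≈ 65.544 kg.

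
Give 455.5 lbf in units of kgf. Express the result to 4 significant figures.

206.6 kgf

1 lbf = 0.453592 kgf.
455.5 × 0.453592 ≈ 206.6 kgf.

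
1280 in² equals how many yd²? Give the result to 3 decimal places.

0.988 square yards

1 in² = 0.000771605 yd².
Then 1280 × 0.000771605 ≈ 0.988 yd².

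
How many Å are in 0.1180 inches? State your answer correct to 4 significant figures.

1 in = 2.54000e+8 Å.
Then 0.1180 × 2.54000e+8 ≈ 2.997e+7 Å.

2.997e+7 Å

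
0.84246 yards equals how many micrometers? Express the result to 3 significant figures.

770000 μm

1 yard = 914400 μm.
Thus 0.84246 × 914400 ≈ 770000 μm.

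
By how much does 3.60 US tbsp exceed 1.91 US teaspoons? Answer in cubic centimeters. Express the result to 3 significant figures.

43.8 cm³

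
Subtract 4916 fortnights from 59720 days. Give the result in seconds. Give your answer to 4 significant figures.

59720 d = 5.15981e+9 s and 4916 fortnight = 5.94639e+9 s.
5.15981e+9 − 5.94639e+9 ≈ -7.866e+8 s.

-7.866e+8 s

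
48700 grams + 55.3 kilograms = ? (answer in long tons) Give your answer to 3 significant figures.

48700 g = 0.0479309 long ton and 55.3 kg = 0.0544266 long ton.
0.0479309 + 0.0544266 ≈ 0.102 long ton.

0.102 long ton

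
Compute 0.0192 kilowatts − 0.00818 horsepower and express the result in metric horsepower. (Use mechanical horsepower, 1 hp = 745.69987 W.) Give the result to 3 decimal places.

0.0192 kW = 0.0261047 PS and 0.00818 hp = 0.00829345 PS.
0.0261047 − 0.00829345 ≈ 0.018 PS.

0.018 PS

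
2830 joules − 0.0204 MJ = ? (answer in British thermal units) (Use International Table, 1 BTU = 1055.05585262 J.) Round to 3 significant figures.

-16.7 British thermal units

2830 J = 2.68232 BTU and 0.0204 MJ = 19.3355 BTU.
2.68232 − 19.3355 ≈ -16.7 BTU.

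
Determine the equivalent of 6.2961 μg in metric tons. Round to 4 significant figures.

1 microgram = 1.00000 × 10^-12 t.
6.2961 × 1.00000 × 10^-12 ≈ 6.296 × 10^-12 t.

6.296 × 10^-12 metric tons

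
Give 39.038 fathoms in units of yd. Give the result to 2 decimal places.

78.08 yards

1 fathom = 2.00000 yd.
39.038 × 2.00000 ≈ 78.08 yd.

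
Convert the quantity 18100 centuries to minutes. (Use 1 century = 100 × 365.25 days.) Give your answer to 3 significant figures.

1 century = 5.25960e+7 minutes.
So 18100 × 5.25960e+7 ≈ 9.52e+11 min.

9.52e+11 minutes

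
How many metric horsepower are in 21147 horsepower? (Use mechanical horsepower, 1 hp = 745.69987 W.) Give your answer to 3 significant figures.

1 horsepower = 1.01387 PS.
Then 21147 × 1.01387 ≈ 21400 PS.

21400 metric horsepower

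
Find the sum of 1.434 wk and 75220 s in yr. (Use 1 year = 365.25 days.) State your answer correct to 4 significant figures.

1.434 wk = 0.0274825 yr and 75220 s = 0.00238358 yr.
0.0274825 + 0.00238358 ≈ 0.02987 yr.

0.02987 years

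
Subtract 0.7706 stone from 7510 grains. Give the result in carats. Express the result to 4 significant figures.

-22030 ct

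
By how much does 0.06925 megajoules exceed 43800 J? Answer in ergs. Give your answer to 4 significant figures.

2.545 × 10^11 erg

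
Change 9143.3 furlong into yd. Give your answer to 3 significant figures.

1 furlong = 220.000 yards.
Then 9143.3 × 220.000 ≈ 2.01 × 10^6 yd.

2.01 × 10^6 yd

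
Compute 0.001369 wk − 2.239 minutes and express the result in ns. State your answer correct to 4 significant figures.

6.936e+11 nanoseconds

0.001369 wk = 8.27971e+11 ns and 2.239 min = 1.34340e+11 ns.
8.27971e+11 − 1.34340e+11 ≈ 6.936e+11 ns.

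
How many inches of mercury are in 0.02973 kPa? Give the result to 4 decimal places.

1 kilopascal = 0.295300 inHg.
Then 0.02973 × 0.295300 ≈ 0.0088 inHg.

0.0088 inHg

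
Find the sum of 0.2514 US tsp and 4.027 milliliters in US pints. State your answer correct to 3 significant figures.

0.0111 US pt

0.2514 US tsp = 0.00261875 US pt and 4.027 mL = 0.00851057 US pt.
0.00261875 + 0.00851057 ≈ 0.0111 US pt.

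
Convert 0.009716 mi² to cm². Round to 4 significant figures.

1 square mile = 2.58999e+10 cm².
So 0.009716 × 2.58999e+10 ≈ 2.516e+8 cm².

2.516e+8 square centimeters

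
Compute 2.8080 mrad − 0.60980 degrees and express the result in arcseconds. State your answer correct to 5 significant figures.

-1616.1 arcseconds

2.8080 mrad = 579.192 arcsec and 0.60980 ° = 2195.28 arcsec.
579.192 − 2195.28 ≈ -1616.1 arcsec.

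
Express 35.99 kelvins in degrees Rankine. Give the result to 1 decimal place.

64.8 °R

°R = K × 9/5.
Applying the formula gives 64.8 °R.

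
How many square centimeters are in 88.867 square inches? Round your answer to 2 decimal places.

573.33 cm²

1 in² = 6.45160 cm².
88.867 × 6.45160 ≈ 573.33 cm².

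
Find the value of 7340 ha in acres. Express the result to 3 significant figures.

18100 acre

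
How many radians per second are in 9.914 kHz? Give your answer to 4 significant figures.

1 kilohertz = 6283.19 rad/s.
Then 9.914 × 6283.19 ≈ 62290 rad/s.

62290 rad/s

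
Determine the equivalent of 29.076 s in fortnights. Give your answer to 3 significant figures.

2.40 × 10^-5 fortnight

1 s = 8.26720 × 10^-7 fortnight.
29.076 × 8.26720 × 10^-7 ≈ 2.40 × 10^-5 fortnight.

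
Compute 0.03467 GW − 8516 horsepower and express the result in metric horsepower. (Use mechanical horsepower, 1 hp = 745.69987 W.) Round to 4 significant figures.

0.03467 GW = 47138.1 PS and 8516 hp = 8634.11 PS.
47138.1 − 8634.11 ≈ 38500 PS.

38500 PS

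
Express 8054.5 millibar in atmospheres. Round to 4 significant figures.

1 millibar = 0.000986923 atm.
Thus 8054.5 × 0.000986923 ≈ 7.949 atm.

7.949 atmospheres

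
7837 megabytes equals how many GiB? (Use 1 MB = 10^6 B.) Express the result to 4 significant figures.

1 MB = 0.000931323 GiB.
Then 7837 × 0.000931323 ≈ 7.299 GiB.

7.299 GiB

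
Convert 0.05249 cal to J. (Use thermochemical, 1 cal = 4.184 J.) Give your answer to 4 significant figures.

1 cal = 4.18400 J.
Then 0.05249 × 4.18400 ≈ 0.2196 J.

0.2196 joules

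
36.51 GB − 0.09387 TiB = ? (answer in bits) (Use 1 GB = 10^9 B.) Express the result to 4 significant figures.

-5.336 × 10^11 bit

36.51 GB = 2.92080 × 10^11 bit and 0.09387 TiB = 8.25689 × 10^11 bit.
2.92080 × 10^11 − 8.25689 × 10^11 ≈ -5.336 × 10^11 bit.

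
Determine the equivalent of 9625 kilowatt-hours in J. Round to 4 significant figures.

3.465e+10 J

1 kWh = 3.60000e+6 J.
So 9625 × 3.60000e+6 ≈ 3.465e+10 J.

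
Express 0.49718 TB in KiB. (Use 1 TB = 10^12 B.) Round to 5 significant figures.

4.8553e+8 KiB

1 terabyte = 9.765625e+8 KiB.
Thus 0.49718 × 9.765625e+8 ≈ 4.8553e+8 KiB.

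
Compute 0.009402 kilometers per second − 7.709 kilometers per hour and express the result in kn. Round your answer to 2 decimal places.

14.11 kn

0.009402 km/s = 18.2760 kn and 7.709 km/h = 4.16253 kn.
18.2760 − 4.16253 ≈ 14.11 kn.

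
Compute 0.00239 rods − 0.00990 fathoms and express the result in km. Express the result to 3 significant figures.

-6.09e-6 km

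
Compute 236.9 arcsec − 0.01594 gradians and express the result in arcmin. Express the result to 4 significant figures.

236.9 arcsec = 3.94833 arcmin and 0.01594 grad = 0.860760 arcmin.
3.94833 − 0.860760 ≈ 3.088 arcmin.

3.088 arcminutes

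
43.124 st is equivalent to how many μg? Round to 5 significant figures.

2.7385e+11 μg

1 stone = 6.35029e+9 μg.
Thus 43.124 × 6.35029e+9 ≈ 2.7385e+11 μg.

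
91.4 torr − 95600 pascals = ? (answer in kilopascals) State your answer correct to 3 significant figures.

-83.4 kilopascals

91.4 torr = 12.1857 kPa and 95600 Pa = 95.6000 kPa.
12.1857 − 95.6000 ≈ -83.4 kPa.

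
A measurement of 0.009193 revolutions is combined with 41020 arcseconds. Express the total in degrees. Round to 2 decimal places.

14.70 °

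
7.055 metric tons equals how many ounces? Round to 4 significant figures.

1 metric ton = 35274.0 oz.
So 7.055 × 35274.0 ≈ 248900 oz.

248900 oz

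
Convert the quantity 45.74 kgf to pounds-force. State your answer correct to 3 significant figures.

1 kilogram-force = 2.20462 pounds-force.
Then 45.74 × 2.20462 ≈ 101 lbf.

101 pounds-force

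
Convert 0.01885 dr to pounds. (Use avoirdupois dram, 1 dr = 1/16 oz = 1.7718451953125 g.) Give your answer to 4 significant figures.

7.363 × 10^-5 pounds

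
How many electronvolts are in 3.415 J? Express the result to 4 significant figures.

1 joule = 6.24151 × 10^18 eV.
Then 3.415 × 6.24151 × 10^18 ≈ 2.131 × 10^19 eV.

2.131 × 10^19 eV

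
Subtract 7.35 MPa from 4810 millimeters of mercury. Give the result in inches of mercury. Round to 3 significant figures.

-1980 inHg

4810 mmHg = 189.370 inHg and 7.35 MPa = 2170.45 inHg.
189.370 − 2170.45 ≈ -1980 inHg.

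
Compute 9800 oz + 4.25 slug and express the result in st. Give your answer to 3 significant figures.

53.5 st

9800 oz = 43.7500 st and 4.25 slug = 9.76712 st.
43.7500 + 9.76712 ≈ 53.5 st.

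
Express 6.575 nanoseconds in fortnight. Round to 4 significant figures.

5.436e-15 fortnight

1 nanosecond = 8.26720e-16 fortnight.
So 6.575 × 8.26720e-16 ≈ 5.436e-15 fortnight.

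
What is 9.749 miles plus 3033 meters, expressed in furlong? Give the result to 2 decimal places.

9.749 mi = 77.9920 furlong and 3033 m = 15.0770 furlong.
77.9920 + 15.0770 ≈ 93.07 furlong.

93.07 furlong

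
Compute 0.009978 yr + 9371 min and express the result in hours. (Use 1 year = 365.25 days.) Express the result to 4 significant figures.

0.009978 yr = 87.4671 h and 9371 min = 156.183 h.
87.4671 + 156.183 ≈ 243.7 h.

243.7 h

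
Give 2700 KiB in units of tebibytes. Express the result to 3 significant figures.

1 kibibyte = 9.31323e-10 TiB.
So 2700 × 9.31323e-10 ≈ 2.51e-6 TiB.

2.51e-6 TiB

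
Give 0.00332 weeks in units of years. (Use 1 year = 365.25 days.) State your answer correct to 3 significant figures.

6.36e-5 yr

1 wk = 0.0191650 yr.
0.00332 × 0.0191650 ≈ 6.36e-5 yr.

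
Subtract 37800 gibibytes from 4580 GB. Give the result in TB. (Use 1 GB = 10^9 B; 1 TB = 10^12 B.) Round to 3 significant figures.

4580 GB = 4.58000 TB and 37800 GiB = 40.5874 TB.
4.58000 − 40.5874 ≈ -36.0 TB.

-36.0 TB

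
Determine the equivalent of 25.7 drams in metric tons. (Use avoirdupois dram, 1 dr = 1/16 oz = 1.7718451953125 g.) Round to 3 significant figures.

1 dr = 1.77185 × 10^-6 metric tons.
Thus 25.7 × 1.77185 × 10^-6 ≈ 4.55 × 10^-5 t.

4.55 × 10^-5 t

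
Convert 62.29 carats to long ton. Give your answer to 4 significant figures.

1 carat = 1.96841 × 10^-7 long ton.
So 62.29 × 1.96841 × 10^-7 ≈ 1.226 × 10^-5 long ton.

1.226 × 10^-5 long ton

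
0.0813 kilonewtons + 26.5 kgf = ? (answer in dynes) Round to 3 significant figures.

0.0813 kN = 8.13000e+6 dyn and 26.5 kgf = 2.59876e+7 dyn.
8.13000e+6 + 2.59876e+7 ≈ 3.41e+7 dyn.

3.41e+7 dyn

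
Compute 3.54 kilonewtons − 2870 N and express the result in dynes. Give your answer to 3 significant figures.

6.70e+7 dynes

3.54 kN = 3.54000e+8 dyn and 2870 N = 2.87000e+8 dyn.
3.54000e+8 − 2.87000e+8 ≈ 6.70e+7 dyn.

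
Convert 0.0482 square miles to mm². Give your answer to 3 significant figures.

1 square mile = 2.58999e+12 mm².
Thus 0.0482 × 2.58999e+12 ≈ 1.25e+11 mm².

1.25e+11 mm²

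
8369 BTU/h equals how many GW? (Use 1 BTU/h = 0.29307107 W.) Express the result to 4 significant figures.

1 BTU per hour = 2.93071e-10 GW.
8369 × 2.93071e-10 ≈ 2.453e-6 GW.

2.453e-6 GW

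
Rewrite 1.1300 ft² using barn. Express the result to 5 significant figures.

1.0498e+27 barns

1 ft² = 9.29030e+26 barn.
1.1300 × 9.29030e+26 ≈ 1.0498e+27 barn.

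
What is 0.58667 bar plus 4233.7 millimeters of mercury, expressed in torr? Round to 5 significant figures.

0.58667 bar = 440.039 torr and 4233.7 mmHg = 4233.70 torr.
440.039 + 4233.70 ≈ 4673.7 torr.

4673.7 torr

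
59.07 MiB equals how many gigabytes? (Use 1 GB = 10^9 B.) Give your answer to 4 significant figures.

1 MiB = 0.00104858 GB.
59.07 × 0.00104858 ≈ 0.06194 GB.

0.06194 GB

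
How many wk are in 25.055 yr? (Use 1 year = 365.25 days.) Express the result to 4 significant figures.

1307 weeks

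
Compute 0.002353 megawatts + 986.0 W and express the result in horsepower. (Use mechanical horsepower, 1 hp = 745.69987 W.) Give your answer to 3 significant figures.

4.48 horsepower

0.002353 MW = 3.15542 hp and 986.0 W = 1.32225 hp.
3.15542 + 1.32225 ≈ 4.48 hp.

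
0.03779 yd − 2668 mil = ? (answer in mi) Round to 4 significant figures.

-2.064e-5 miles

0.03779 yd = 2.14716e-5 mi and 2668 mil = 4.21086e-5 mi.
2.14716e-5 − 4.21086e-5 ≈ -2.064e-5 mi.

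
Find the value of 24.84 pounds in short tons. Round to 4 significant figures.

1 pound = 0.000500000 short tons.
Then 24.84 × 0.000500000 ≈ 0.01242 short ton.

0.01242 short ton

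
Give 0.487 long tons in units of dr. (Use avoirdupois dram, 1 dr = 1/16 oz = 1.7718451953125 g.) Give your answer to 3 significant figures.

279000 drams

1 long ton = 573440 dr.
Thus 0.487 × 573440 ≈ 279000 dr.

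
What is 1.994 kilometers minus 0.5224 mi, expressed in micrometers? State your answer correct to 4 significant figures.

1.153e+9 μm

1.994 km = 1.99400e+9 μm and 0.5224 mi = 8.40721e+8 μm.
1.99400e+9 − 8.40721e+8 ≈ 1.153e+9 μm.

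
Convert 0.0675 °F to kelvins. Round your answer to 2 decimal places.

255.41 kelvins

K = (°F + 459.67) × 5/9.
Applying the formula gives 255.41 K.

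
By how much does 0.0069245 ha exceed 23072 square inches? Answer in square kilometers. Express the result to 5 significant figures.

0.0069245 ha = 6.92450e-5 km² and 23072 in² = 1.48851e-5 km².
6.92450e-5 − 1.48851e-5 ≈ 5.4360e-5 km².

5.4360e-5 km²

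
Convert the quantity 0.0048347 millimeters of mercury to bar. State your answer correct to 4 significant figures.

6.446 × 10^-6 bar

1 millimeter of mercury = 0.00133322 bar.
0.0048347 × 0.00133322 ≈ 6.446 × 10^-6 bar.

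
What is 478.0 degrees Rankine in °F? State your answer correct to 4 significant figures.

18.33 °F

°R = °F + 459.67.
Applying the formula gives 18.33 °F.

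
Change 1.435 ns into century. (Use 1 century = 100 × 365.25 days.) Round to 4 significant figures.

4.547 × 10^-19 centuries

1 nanosecond = 3.16881 × 10^-19 century.
1.435 × 3.16881 × 10^-19 ≈ 4.547 × 10^-19 century.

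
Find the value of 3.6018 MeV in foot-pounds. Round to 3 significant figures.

4.26e-13 ft·lbf

1 MeV = 1.18170e-13 ft·lbf.
So 3.6018 × 1.18170e-13 ≈ 4.26e-13 ft·lbf.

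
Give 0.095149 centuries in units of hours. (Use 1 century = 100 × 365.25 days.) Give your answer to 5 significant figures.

83408 hours

1 century = 876600 h.
Then 0.095149 × 876600 ≈ 83408 h.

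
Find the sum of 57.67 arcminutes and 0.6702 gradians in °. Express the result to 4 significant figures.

57.67 arcmin = 0.961167 ° and 0.6702 grad = 0.603180 °.
0.961167 + 0.603180 ≈ 1.564 °.

1.564 °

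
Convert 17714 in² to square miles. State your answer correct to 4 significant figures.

4.413 × 10^-6 square miles

1 square inch = 2.49098 × 10^-10 mi².
Then 17714 × 2.49098 × 10^-10 ≈ 4.413 × 10^-6 mi².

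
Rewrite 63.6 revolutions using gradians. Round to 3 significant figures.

25400 grad

1 revolution = 400.000 grad.
So 63.6 × 400.000 ≈ 25400 grad.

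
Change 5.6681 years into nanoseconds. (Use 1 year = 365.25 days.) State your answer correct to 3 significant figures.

1.79 × 10^17 nanoseconds

1 year = 3.15576 × 10^16 nanoseconds.
Thus 5.6681 × 3.15576 × 10^16 ≈ 1.79 × 10^17 ns.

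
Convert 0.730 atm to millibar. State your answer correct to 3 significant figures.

740 millibar

1 atm = 1013.25 mbar.
0.730 × 1013.25 ≈ 740 mbar.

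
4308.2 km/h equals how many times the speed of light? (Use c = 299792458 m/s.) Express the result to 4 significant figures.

3.992 × 10^-6 times the speed of light

1 kilometer per hour = 9.26567 × 10^-10 times the speed of light.
So 4308.2 × 9.26567 × 10^-10 ≈ 3.992 × 10^-6 c.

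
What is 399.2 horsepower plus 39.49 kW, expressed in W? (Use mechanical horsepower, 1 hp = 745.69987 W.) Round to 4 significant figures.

337200 W

399.2 hp = 297683 W and 39.49 kW = 39490.0 W.
297683 + 39490.0 ≈ 337200 W.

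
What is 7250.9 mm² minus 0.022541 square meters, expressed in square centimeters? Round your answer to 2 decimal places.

7250.9 mm² = 72.5090 cm² and 0.022541 m² = 225.410 cm².
72.5090 − 225.410 ≈ -152.90 cm².

-152.90 square centimeters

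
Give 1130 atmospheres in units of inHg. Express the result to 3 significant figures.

1 atmosphere = 29.9213 inches of mercury.
Thus 1130 × 29.9213 ≈ 33800 inHg.

33800 inHg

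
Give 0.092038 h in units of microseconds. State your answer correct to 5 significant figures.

3.3134e+8 μs

1 hour = 3.60000e+9 μs.
Then 0.092038 × 3.60000e+9 ≈ 3.3134e+8 μs.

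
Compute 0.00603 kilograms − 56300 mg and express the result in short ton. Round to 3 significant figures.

0.00603 kg = 6.64694 × 10^-6 short ton and 56300 mg = 6.20601 × 10^-5 short ton.
6.64694 × 10^-6 − 6.20601 × 10^-5 ≈ -5.54 × 10^-5 short ton.

-5.54 × 10^-5 short tons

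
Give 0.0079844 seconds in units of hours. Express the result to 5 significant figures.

1 s = 0.000277778 h.
Thus 0.0079844 × 0.000277778 ≈ 2.2179 × 10^-6 h.

2.2179 × 10^-6 h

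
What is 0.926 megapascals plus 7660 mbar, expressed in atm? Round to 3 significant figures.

0.926 MPa = 9.13891 atm and 7660 mbar = 7.55983 atm.
9.13891 + 7.55983 ≈ 16.7 atm.

16.7 atm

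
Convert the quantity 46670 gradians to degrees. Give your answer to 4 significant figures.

1 grad = 0.900000 degrees.
Then 46670 × 0.900000 ≈ 42000 °.

42000 degrees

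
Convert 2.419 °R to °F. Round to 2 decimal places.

-457.25 degrees Fahrenheit

°R = °F + 459.67.
Applying the formula gives -457.25 °F.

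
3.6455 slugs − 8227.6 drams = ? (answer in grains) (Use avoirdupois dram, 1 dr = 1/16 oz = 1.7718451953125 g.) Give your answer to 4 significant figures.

596100 gr

3.6455 slug = 821033 gr and 8227.6 dr = 224973 gr.
821033 − 224973 ≈ 596100 gr.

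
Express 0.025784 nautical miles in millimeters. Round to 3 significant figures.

47800 mm

1 nautical mile = 1.85200e+6 millimeters.
0.025784 × 1.85200e+6 ≈ 47800 mm.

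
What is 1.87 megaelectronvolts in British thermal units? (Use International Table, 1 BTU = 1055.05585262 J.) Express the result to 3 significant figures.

2.84 × 10^-16 British thermal units

1 megaelectronvolt = 1.51857 × 10^-16 BTU.
Then 1.87 × 1.51857 × 10^-16 ≈ 2.84 × 10^-16 BTU.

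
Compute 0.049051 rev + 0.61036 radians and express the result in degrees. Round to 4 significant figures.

0.049051 rev = 17.6584 ° and 0.61036 rad = 34.9711 °.
17.6584 + 34.9711 ≈ 52.63 °.

52.63 °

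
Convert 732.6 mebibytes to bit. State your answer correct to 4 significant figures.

1 MiB = 8.38861e+6 bit.
Then 732.6 × 8.38861e+6 ≈ 6.145e+9 bit.

6.145e+9 bit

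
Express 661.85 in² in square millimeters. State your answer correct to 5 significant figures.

427000 mm²

1 in² = 645.160 mm².
661.85 × 645.160 ≈ 427000 mm².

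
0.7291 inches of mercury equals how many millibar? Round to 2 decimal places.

1 inch of mercury = 33.8639 millibar.
So 0.7291 × 33.8639 ≈ 24.69 mbar.

24.69 millibar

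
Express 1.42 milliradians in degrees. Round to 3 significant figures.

1 mrad = 0.0572958 °.
1.42 × 0.0572958 ≈ 0.0814 °.

0.0814 °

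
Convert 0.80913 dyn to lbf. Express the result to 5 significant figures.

1 dyne = 2.24809e-6 pounds-force.
Then 0.80913 × 2.24809e-6 ≈ 1.8190e-6 lbf.

1.8190e-6 lbf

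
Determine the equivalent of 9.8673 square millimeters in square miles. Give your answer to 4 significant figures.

1 square millimeter = 3.86102e-13 square miles.
9.8673 × 3.86102e-13 ≈ 3.810e-12 mi².

3.810e-12 square miles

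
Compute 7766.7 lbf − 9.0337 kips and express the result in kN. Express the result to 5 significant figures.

7766.7 lbf = 34.5480 kN and 9.0337 kip = 40.1839 kN.
34.5480 − 40.1839 ≈ -5.6359 kN.

-5.6359 kN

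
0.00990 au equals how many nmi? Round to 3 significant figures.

1 au = 8.07764 × 10^7 nmi.
0.00990 × 8.07764 × 10^7 ≈ 800000 nmi.

800000 nmi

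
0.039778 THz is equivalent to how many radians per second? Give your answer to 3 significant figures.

1 THz = 6.28319e+12 rad/s.
Thus 0.039778 × 6.28319e+12 ≈ 2.50e+11 rad/s.

2.50e+11 rad/s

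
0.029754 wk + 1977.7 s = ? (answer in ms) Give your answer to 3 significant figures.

0.029754 wk = 1.79952 × 10^7 ms and 1977.7 s = 1.97770 × 10^6 ms.
1.79952 × 10^7 + 1.97770 × 10^6 ≈ 2.00 × 10^7 ms.

2.00 × 10^7 ms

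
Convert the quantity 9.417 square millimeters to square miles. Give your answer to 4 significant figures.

3.636 × 10^-12 mi²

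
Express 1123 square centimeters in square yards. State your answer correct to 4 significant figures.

0.1343 square yards

1 square centimeter = 0.000119599 yd².
So 1123 × 0.000119599 ≈ 0.1343 yd².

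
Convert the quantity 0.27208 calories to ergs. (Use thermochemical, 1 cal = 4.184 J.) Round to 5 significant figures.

1.1384e+7 ergs

1 calorie = 4.18400e+7 erg.
0.27208 × 4.18400e+7 ≈ 1.1384e+7 erg.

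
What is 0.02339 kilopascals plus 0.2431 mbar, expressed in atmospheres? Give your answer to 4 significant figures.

0.0004708 atmospheres

0.02339 kPa = 0.000230841 atm and 0.2431 mbar = 0.000239921 atm.
0.000230841 + 0.000239921 ≈ 0.0004708 atm.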